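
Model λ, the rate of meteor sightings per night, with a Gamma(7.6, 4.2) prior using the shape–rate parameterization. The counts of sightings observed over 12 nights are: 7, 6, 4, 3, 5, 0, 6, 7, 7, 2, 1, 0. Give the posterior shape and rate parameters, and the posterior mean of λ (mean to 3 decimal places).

The Poisson likelihood adds the total count to the shape and the number of exposure periods to the rate. Here ∑xᵢ = 48 and n = 12, so shape 7.6→55.6 and rate 4.2→16.2.
Posterior mean = shape/rate = 55.6/16.2 = 3.432.

Posterior: Gamma(shape=55.6, rate=16.2); mean ≈ 3.432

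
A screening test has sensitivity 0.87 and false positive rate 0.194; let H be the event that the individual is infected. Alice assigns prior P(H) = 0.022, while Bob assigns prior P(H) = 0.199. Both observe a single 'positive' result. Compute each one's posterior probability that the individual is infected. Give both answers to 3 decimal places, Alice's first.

Alice: 0.092; Bob: 0.527

The likelihood ratio for a 'positive' result is 0.87/0.194 = 4.4845.
Alice: prior odds 0.022/0.978 = 0.022495; posterior odds 0.10088; posterior probability 0.092.
Bob: prior odds 0.199/0.801 = 0.24844; posterior odds 1.1141; posterior probability 0.527.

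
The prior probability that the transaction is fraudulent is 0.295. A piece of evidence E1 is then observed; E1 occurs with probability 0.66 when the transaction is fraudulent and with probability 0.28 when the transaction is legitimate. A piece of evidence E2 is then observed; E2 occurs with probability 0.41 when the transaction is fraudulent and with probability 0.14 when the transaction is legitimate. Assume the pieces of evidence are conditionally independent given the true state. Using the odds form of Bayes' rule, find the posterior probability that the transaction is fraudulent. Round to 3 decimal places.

Prior odds = 0.295/(1−0.295) = 0.41844.
Likelihood ratio for E1 = 0.66/0.28 = 2.3571.
Likelihood ratio for E2 = 0.41/0.14 = 2.9286.
Posterior odds = prior odds × LR₁ × LR₂ = 2.8885.
Posterior probability = odds/(1+odds) = 2.8885/3.8885 = 0.743.

Posterior probability ≈ 0.743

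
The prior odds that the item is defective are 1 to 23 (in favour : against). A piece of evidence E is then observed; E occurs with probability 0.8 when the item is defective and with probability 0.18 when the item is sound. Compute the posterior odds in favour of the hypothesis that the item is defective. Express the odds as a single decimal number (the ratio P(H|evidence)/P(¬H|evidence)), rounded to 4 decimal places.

Posterior odds ≈ 0.1932

Prior odds = 1/23 = 0.043478. In log-odds, ln(0.043478) = -3.1355.
Add log likelihood ratio: ln(4.4444) = 1.4917.
Posterior log-odds = -1.6438, so posterior odds = exp(-1.6438) = 0.19324.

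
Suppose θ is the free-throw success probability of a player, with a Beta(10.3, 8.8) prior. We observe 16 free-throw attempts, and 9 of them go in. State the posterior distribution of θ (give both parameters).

Posterior: Beta(19.3, 15.8)

The binomial likelihood is conjugate to the Beta prior: with 9 successes and 7 failures, the posterior is Beta(10.3+9, 8.8+7) = Beta(19.3, 15.8).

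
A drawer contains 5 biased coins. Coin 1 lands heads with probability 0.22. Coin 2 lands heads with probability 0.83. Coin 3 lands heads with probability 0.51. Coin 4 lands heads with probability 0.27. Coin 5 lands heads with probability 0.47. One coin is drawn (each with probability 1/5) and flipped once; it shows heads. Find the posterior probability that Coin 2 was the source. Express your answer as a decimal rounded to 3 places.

Posterior probability ≈ 0.361

P(heads|C1) = 0.22; P(heads|C2) = 0.83; P(heads|C3) = 0.51; P(heads|C4) = 0.27; P(heads|C5) = 0.47.
Prior × likelihood for each source: 0.2·0.22=0.04400, 0.2·0.83=0.1660, 0.2·0.51=0.1020, 0.2·0.27=0.05400, 0.2·0.47=0.09400. Summing gives P(heads) = 0.46000.
P(Coin 2 | heads) = 0.1660 / 0.46000 = 0.361.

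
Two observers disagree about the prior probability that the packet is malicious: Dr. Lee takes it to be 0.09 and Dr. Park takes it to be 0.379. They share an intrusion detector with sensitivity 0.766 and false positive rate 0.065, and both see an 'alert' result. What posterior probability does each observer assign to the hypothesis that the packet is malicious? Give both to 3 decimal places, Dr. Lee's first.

Dr. Lee: 0.538; Dr. Park: 0.878

The likelihood ratio for an 'alert' result is 0.766/0.065 = 11.785.
Dr. Lee: prior odds 0.09/0.91 = 0.098901; posterior odds 1.1655; posterior probability 0.538.
Dr. Park: prior odds 0.379/0.621 = 0.61031; posterior odds 7.1922; posterior probability 0.878.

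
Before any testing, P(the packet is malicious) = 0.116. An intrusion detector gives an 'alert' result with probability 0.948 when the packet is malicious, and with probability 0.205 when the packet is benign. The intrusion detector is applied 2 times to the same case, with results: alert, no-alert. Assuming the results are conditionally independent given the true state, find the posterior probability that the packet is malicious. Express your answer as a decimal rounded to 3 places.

Posterior P(H) ≈ 0.038

Let H be the event that the packet is malicious; start with P(H) = 0.116. P('alert'|H) = 0.948, P('alert'|¬H) = 0.205.
Update on result 1 ('alert'): P(H) ← 0.948·0.1160 / (0.948·0.1160 + 0.205·0.8840) = 0.10997/0.29119 = 0.3777.
Update on result 2 ('no-alert'): P(H) ← 0.052·0.3777 / (0.052·0.3777 + 0.795·0.6223) = 0.019638/0.51440 = 0.0382.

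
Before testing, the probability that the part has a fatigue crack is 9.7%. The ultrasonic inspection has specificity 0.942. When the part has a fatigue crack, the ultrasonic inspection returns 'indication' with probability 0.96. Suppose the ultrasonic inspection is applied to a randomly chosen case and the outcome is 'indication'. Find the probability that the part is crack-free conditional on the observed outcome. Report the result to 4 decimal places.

Write H for 'the part has a fatigue crack'. Prior odds H:¬H = 0.097/0.903 = 0.10742. For the 'indication' outcome, the likelihood ratio is 0.96/0.058 = 16.552.
Posterior odds = 0.10742 × 16.552 = 1.7780, so P(H|E) = 1.7780/(1+1.7780) = 0.6400. Then P(¬H|E) = 1 − 0.6400 = 0.3600.

P(¬H | E) ≈ 0.3600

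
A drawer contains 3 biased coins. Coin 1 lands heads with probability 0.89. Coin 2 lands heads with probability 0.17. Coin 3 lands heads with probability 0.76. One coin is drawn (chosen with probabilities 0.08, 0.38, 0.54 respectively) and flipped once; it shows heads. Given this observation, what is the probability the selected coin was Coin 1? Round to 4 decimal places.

Posterior probability ≈ 0.1304

P(heads|C1) = 0.89; P(heads|C2) = 0.17; P(heads|C3) = 0.76.
Prior × likelihood for each source: 0.08·0.89=0.07120, 0.38·0.17=0.06460, 0.54·0.76=0.4104. Summing gives P(heads) = 0.54620.
P(Coin 1 | heads) = 0.07120 / 0.54620 = 0.1304.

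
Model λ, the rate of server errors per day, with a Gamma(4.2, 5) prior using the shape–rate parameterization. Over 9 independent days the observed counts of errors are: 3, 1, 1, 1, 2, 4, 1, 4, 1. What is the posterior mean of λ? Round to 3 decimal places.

The Poisson likelihood adds the total count to the shape and the number of exposure periods to the rate. Here ∑xᵢ = 18 and n = 9, so shape 4.2→22.2 and rate 5→14.
E[λ | data] = 22.2/14 = 1.586.

Posterior mean ≈ 1.586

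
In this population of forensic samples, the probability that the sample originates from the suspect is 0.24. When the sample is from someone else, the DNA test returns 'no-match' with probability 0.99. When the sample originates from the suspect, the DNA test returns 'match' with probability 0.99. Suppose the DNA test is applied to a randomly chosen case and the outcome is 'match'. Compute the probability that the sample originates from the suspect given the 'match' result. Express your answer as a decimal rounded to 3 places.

P(H | E) ≈ 0.969

Let H be the event that the sample originates from the suspect. P(H) = 0.24, so P(¬H) = 0.76. With E the 'match' result, P(E|H) = 0.99 and P(E|¬H) = 0.01.
P(E) = 0.99·0.24 + 0.01·0.76 = 0.23760 + 0.0076000 = 0.24520.
By Bayes' theorem, P(H|E) = 0.23760 / 0.24520 = 0.969.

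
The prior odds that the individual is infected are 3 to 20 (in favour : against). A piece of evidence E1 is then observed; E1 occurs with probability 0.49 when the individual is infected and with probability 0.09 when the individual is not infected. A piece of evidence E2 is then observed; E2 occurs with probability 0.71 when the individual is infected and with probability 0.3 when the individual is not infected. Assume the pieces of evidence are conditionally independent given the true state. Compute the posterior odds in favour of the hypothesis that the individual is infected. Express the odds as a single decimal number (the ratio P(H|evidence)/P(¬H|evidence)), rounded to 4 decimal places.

Posterior odds ≈ 1.9328

Prior odds = 3/20 = 0.15000.
Likelihood ratio for E1 = 0.49/0.09 = 5.4444.
Likelihood ratio for E2 = 0.71/0.3 = 2.3667.
Posterior odds = prior odds × LR₁ × LR₂ = 1.9328.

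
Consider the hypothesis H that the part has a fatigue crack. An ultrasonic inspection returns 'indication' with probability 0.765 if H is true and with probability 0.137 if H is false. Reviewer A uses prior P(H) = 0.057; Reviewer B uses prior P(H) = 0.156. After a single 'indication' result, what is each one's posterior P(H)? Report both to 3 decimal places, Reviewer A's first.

Reviewer A: 0.252; Reviewer B: 0.508

P('+'|H) = 0.765, P('+'|¬H) = 0.137.
Reviewer A: numerator 0.765·0.057 = 0.043605; evidence = 0.043605+0.137·0.943 = 0.17280; posterior = 0.252.
Reviewer B: numerator 0.765·0.156 = 0.11934; evidence = 0.11934+0.137·0.844 = 0.23497; posterior = 0.508.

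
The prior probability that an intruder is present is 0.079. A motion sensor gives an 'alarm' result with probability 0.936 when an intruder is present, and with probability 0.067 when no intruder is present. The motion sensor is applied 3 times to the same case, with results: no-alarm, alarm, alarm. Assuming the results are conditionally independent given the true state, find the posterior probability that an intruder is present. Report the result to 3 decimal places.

Let H be the event that an intruder is present; start with P(H) = 0.079. P('alarm'|H) = 0.936, P('alarm'|¬H) = 0.067.
Update on result 1 ('no-alarm'): P(H) ← 0.064·0.0790 / (0.064·0.0790 + 0.933·0.9210) = 0.0050560/0.86435 = 0.0058.
Update on result 2 ('alarm'): P(H) ← 0.936·0.0058 / (0.936·0.0058 + 0.067·0.9942) = 0.0054751/0.072083 = 0.0760.
Update on result 3 ('alarm'): P(H) ← 0.936·0.0760 / (0.936·0.0760 + 0.067·0.9240) = 0.071094/0.13301 = 0.5345.

Posterior P(H) ≈ 0.535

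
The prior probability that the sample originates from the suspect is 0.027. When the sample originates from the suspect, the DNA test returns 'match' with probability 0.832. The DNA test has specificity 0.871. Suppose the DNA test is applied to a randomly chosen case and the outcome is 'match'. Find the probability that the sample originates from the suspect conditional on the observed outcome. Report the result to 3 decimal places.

Let H be the event that the sample originates from the suspect. P(H) = 0.027, so P(¬H) = 0.973. With E the 'match' result, P(E|H) = 0.832 and P(E|¬H) = 0.129.
P(E) = 0.832·0.027 + 0.129·0.973 = 0.022464 + 0.12552 = 0.14798.
By Bayes' theorem, P(H|E) = 0.022464 / 0.14798 = 0.152.

P(H | E) ≈ 0.152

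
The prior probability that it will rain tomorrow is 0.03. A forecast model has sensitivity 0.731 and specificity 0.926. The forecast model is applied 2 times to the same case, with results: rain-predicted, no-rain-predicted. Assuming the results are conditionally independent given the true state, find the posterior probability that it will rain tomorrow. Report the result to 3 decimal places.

Let H be the event that it will rain tomorrow; start with P(H) = 0.03. P('rain-predicted'|H) = 0.731, P('rain-predicted'|¬H) = 0.074.
Update on result 1 ('rain-predicted'): P(H) ← 0.731·0.0300 / (0.731·0.0300 + 0.074·0.9700) = 0.021930/0.093710 = 0.2340.
Update on result 2 ('no-rain-predicted'): P(H) ← 0.269·0.2340 / (0.269·0.2340 + 0.926·0.7660) = 0.062951/0.77225 = 0.0815.

Posterior P(H) ≈ 0.082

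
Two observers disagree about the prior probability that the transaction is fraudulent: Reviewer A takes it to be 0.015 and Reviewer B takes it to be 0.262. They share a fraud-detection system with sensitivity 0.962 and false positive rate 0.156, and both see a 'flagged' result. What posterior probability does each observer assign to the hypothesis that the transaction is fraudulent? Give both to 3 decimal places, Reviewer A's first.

Reviewer A: 0.086; Reviewer B: 0.686

P('+'|H) = 0.962, P('+'|¬H) = 0.156.
Reviewer A: numerator 0.962·0.015 = 0.014430; evidence = 0.014430+0.156·0.985 = 0.16809; posterior = 0.086.
Reviewer B: numerator 0.962·0.262 = 0.25204; evidence = 0.25204+0.156·0.738 = 0.36717; posterior = 0.686.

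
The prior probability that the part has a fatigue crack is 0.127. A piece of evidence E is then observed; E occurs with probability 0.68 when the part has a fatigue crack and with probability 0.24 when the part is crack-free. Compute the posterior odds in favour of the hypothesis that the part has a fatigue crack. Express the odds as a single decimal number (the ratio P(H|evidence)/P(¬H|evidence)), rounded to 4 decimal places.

Prior odds = 0.127/(1−0.127) = 0.14548. In log-odds, ln(0.14548) = -1.9277.
Add log likelihood ratio: ln(2.8333) = 1.0415.
Posterior log-odds = -0.88629, so posterior odds = exp(-0.88629) = 0.41218.

Posterior odds ≈ 0.4122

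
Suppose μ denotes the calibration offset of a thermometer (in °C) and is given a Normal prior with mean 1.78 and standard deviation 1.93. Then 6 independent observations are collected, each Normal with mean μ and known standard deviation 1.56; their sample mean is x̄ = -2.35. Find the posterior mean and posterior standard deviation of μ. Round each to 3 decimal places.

With known σ, the Normal prior is conjugate. Weight on the data is w = (n/σ²)/(n/σ² + 1/τ₀²) = 2.46548/(2.46548+0.268464) = 0.90180.
Posterior mean = w·x̄ + (1−w)·μ₀ = 0.90180·-2.35 + 0.098196·1.78 = -1.944. Posterior variance = 1/(2.46548+0.268464) = 0.365772, so SD = 0.605.

Posterior mean ≈ -1.944; posterior SD ≈ 0.605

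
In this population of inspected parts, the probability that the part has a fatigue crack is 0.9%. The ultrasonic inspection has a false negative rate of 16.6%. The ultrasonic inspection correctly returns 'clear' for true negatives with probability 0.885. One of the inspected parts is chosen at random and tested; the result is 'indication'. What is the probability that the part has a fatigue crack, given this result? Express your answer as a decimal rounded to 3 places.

Write H for 'the part has a fatigue crack'. Prior odds H:¬H = 0.009/0.991 = 0.0090817. For the 'indication' outcome, the likelihood ratio is 0.834/0.115 = 7.2522.
Posterior odds = 0.0090817 × 7.2522 = 0.065862, so P(H|E) = 0.065862/(1+0.065862) = 0.062.

P(H | E) ≈ 0.062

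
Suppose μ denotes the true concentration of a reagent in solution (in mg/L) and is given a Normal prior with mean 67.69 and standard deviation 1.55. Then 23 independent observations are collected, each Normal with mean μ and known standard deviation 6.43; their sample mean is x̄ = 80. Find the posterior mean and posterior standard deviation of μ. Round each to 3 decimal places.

Prior precision 1/τ₀² = 1/1.55² = 0.416233; data precision n/σ² = 23/6.43² = 0.556296.
Posterior precision = 0.416233 + 0.556296 = 0.972529, giving posterior SD = 1/√0.972529 = 1.014.
Posterior mean = (0.416233·67.69 + 0.556296·80) / 0.972529 = 74.731.

Posterior mean ≈ 74.731; posterior SD ≈ 1.014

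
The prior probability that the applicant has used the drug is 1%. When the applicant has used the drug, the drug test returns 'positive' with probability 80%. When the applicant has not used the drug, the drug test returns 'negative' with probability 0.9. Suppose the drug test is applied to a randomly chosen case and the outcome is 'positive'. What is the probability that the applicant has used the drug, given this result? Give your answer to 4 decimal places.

Let H be the event that the applicant has used the drug. P(H) = 0.01, so P(¬H) = 0.99. With E the 'positive' result, P(E|H) = 0.8 and P(E|¬H) = 0.1.
P(E) = 0.8·0.01 + 0.1·0.99 = 0.0080000 + 0.099000 = 0.10700.
By Bayes' theorem, P(H|E) = 0.0080000 / 0.10700 = 0.0748.

P(H | E) ≈ 0.0748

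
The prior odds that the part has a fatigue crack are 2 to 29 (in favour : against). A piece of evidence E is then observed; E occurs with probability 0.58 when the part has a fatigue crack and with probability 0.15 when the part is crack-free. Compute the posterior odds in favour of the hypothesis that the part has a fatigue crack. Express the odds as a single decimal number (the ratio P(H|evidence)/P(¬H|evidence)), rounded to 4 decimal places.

Prior odds = 2/29 = 0.068966.
Likelihood ratio for E = 0.58/0.15 = 3.8667.
Posterior odds = prior odds × LR = 0.26667.

Posterior odds ≈ 0.2667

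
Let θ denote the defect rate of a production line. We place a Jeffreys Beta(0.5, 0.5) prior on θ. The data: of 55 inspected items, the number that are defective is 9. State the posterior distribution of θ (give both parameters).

The binomial likelihood is conjugate to the Beta prior: with 9 successes and 46 failures, the posterior is Beta(0.5+9, 0.5+46) = Beta(9.5, 46.5).

Posterior: Beta(9.5, 46.5)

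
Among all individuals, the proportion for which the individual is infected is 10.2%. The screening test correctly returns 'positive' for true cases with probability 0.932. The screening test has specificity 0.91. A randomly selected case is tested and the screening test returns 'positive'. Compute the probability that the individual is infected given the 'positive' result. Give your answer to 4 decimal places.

P(H | E) ≈ 0.5405

Let H be the event that the individual is infected. P(H) = 0.102, so P(¬H) = 0.898. With E the 'positive' result, P(E|H) = 0.932 and P(E|¬H) = 0.09.
P(E) = 0.932·0.102 + 0.09·0.898 = 0.095064 + 0.080820 = 0.17588.
By Bayes' theorem, P(H|E) = 0.095064 / 0.17588 = 0.5405.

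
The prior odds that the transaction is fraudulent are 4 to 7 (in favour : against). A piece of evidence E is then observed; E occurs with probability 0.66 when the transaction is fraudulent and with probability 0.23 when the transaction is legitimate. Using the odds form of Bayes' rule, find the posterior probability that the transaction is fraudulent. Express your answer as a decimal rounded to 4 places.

Posterior probability ≈ 0.6212

Prior odds = 4/7 = 0.57143.
Likelihood ratio for E = 0.66/0.23 = 2.8696.
Posterior odds = prior odds × LR = 1.6398.
Posterior probability = odds/(1+odds) = 1.6398/2.6398 = 0.6212.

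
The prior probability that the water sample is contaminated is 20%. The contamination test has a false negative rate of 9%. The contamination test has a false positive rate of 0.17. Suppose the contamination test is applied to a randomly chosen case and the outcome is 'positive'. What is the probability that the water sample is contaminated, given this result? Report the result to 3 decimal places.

P(H | E) ≈ 0.572

Write H for 'the water sample is contaminated'. Prior odds H:¬H = 0.2/0.8 = 0.25000. For the 'positive' outcome, the likelihood ratio is 0.91/0.17 = 5.3529.
Posterior odds = 0.25000 × 5.3529 = 1.3382, so P(H|E) = 1.3382/(1+1.3382) = 0.572.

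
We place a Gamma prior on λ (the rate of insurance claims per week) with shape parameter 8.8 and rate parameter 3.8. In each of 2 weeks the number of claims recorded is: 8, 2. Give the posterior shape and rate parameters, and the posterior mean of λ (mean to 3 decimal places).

Posterior: Gamma(shape=18.8, rate=5.8); mean ≈ 3.241

The Poisson likelihood adds the total count to the shape and the number of exposure periods to the rate. Here ∑xᵢ = 10 and n = 2, so shape 8.8→18.8 and rate 3.8→5.8.
E[λ | data] = 18.8/5.8 = 3.241.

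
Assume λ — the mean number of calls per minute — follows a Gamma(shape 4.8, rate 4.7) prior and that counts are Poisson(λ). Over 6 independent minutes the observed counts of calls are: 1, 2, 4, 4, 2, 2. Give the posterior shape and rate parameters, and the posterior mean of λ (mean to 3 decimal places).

Posterior: Gamma(shape=19.8, rate=10.7); mean ≈ 1.850

Total count ∑xᵢ = 15 over n = 6 minutes.
Gamma is conjugate to the Poisson likelihood: posterior is Gamma(shape = 4.8+15 = 19.8, rate = 4.7+6 = 10.7).
Posterior mean = shape/rate = 19.8/10.7 = 1.850.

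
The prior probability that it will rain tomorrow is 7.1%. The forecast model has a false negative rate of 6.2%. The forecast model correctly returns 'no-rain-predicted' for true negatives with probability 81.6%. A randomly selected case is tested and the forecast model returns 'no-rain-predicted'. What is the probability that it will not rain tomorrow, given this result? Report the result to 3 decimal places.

Write H for 'it will rain tomorrow'. Prior odds H:¬H = 0.071/0.929 = 0.076426. For the 'no-rain-predicted' outcome, the likelihood ratio is 0.062/0.816 = 0.075980.
Posterior odds = 0.076426 × 0.075980 = 0.0058069, so P(H|E) = 0.0058069/(1+0.0058069) = 0.006. Then P(¬H|E) = 1 − 0.006 = 0.994.

P(¬H | E) ≈ 0.994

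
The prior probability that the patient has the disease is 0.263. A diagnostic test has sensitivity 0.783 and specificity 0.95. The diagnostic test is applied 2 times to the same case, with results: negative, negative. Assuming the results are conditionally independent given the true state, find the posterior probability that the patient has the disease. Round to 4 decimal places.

Let H be the event that the patient has the disease; start with P(H) = 0.263. P('positive'|H) = 0.783, P('positive'|¬H) = 0.05.
Update on result 1 ('negative'): P(H) ← 0.217·0.2630 / (0.217·0.2630 + 0.95·0.7370) = 0.057071/0.75722 = 0.0754.
Update on result 2 ('negative'): P(H) ← 0.217·0.0754 / (0.217·0.0754 + 0.95·0.9246) = 0.016355/0.89475 = 0.0183.

Posterior P(H) ≈ 0.0183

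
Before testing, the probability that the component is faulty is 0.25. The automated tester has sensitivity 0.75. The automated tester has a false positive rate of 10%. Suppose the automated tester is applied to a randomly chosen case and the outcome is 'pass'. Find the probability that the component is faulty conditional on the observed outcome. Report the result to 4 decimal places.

P(H | E) ≈ 0.0847

Write H for 'the component is faulty'. Prior odds H:¬H = 0.25/0.75 = 0.33333. For the 'pass' outcome, the likelihood ratio is 0.25/0.9 = 0.27778.
Posterior odds = 0.33333 × 0.27778 = 0.092593, so P(H|E) = 0.092593/(1+0.092593) = 0.0847.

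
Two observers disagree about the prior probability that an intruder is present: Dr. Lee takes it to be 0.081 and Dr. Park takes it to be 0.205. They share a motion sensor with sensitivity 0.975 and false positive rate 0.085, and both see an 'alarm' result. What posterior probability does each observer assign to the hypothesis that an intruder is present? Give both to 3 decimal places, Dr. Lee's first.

Dr. Lee: 0.503; Dr. Park: 0.747

P('+'|H) = 0.975, P('+'|¬H) = 0.085.
Dr. Lee: numerator 0.975·0.081 = 0.078975; evidence = 0.078975+0.085·0.919 = 0.15709; posterior = 0.503.
Dr. Park: numerator 0.975·0.205 = 0.19987; evidence = 0.19987+0.085·0.795 = 0.26745; posterior = 0.747.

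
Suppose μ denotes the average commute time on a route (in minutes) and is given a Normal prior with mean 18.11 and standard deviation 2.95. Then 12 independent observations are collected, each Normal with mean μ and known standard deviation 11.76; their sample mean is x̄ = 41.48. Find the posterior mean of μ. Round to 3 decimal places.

Posterior mean ≈ 28.165

Prior precision 1/τ₀² = 1/2.95² = 0.114910; data precision n/σ² = 12/11.76² = 0.0867694.
Posterior precision = 0.114910 + 0.0867694 = 0.201679.
Posterior mean = (0.114910·18.11 + 0.0867694·41.48) / 0.201679 = 28.165.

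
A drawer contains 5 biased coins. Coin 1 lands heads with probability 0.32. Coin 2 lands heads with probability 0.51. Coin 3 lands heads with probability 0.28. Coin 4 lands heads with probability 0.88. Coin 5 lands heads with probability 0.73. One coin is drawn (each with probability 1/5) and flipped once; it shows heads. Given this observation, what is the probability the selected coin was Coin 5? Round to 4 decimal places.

Posterior probability ≈ 0.2684

Tabulate prior·likelihood by source: [1] prior 0.2, lik 0.32, product 0.06400; [2] prior 0.2, lik 0.51, product 0.1020; [3] prior 0.2, lik 0.28, product 0.05600; [4] prior 0.2, lik 0.88, product 0.1760; [5] prior 0.2, lik 0.73, product 0.1460.
Normalizing constant = 0.54400; the posterior for Coin 5 is its product over the sum, 0.1460/0.54400 = 0.2684.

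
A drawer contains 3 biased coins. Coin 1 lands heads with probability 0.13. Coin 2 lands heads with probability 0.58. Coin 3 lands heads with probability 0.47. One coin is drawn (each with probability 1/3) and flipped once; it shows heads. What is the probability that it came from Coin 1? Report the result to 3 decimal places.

P(heads|C1) = 0.13; P(heads|C2) = 0.58; P(heads|C3) = 0.47.
Prior × likelihood for each source: 0.333333·0.13=0.04333, 0.333333·0.58=0.1933, 0.333333·0.47=0.1567. Summing gives P(heads) = 0.39333.
P(Coin 1 | heads) = 0.04333 / 0.39333 = 0.110.

Posterior probability ≈ 0.110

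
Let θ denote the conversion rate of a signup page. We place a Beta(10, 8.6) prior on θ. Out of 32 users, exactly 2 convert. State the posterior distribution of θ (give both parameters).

Observing 2 successes and 30 failures updates Beta(10, 8.6) by adding the success and failure counts to the two shape parameters: α = 10+2 = 12, β = 8.6+30 = 38.6.

Posterior: Beta(12, 38.6)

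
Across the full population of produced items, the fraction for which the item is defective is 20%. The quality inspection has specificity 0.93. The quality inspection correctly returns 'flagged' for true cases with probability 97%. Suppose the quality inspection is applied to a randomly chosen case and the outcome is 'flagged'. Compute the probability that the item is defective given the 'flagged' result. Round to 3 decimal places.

P(H | E) ≈ 0.776

Write H for 'the item is defective'. Prior odds H:¬H = 0.2/0.8 = 0.25000. For the 'flagged' outcome, the likelihood ratio is 0.97/0.07 = 13.857.
Posterior odds = 0.25000 × 13.857 = 3.4643, so P(H|E) = 3.4643/(1+3.4643) = 0.776.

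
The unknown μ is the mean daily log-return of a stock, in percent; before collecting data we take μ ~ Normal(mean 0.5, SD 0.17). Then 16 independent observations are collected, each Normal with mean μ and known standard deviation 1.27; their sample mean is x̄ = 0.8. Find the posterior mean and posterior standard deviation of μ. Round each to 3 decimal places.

Posterior mean ≈ 0.567; posterior SD ≈ 0.150

With known σ, the Normal prior is conjugate. Weight on the data is w = (n/σ²)/(n/σ² + 1/τ₀²) = 9.92002/(9.92002+34.6021) = 0.22281.
Posterior mean = w·x̄ + (1−w)·μ₀ = 0.22281·0.8 + 0.77719·0.5 = 0.567. Posterior variance = 1/(9.92002+34.6021) = 0.0224608, so SD = 0.150.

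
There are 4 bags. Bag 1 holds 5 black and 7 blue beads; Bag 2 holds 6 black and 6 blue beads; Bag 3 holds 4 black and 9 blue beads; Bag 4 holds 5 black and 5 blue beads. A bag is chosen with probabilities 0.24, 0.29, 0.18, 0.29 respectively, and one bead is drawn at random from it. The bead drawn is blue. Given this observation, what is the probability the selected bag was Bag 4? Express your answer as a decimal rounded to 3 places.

Tabulate prior·likelihood by source: [1] prior 0.24, lik 0.5833, product 0.1400; [2] prior 0.29, lik 0.5, product 0.1450; [3] prior 0.18, lik 0.6923, product 0.1246; [4] prior 0.29, lik 0.5, product 0.1450.
Normalizing constant = 0.55462; the posterior for Bag 4 is its product over the sum, 0.1450/0.55462 = 0.261.

Posterior probability ≈ 0.261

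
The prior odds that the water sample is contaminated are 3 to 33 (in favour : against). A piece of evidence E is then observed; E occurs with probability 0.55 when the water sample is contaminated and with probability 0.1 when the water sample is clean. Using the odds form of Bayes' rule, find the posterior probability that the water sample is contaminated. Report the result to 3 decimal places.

Prior odds = 3/33 = 0.090909.
Likelihood ratio for E = 0.55/0.1 = 5.5000.
Posterior odds = prior odds × LR = 0.50000.
Posterior probability = odds/(1+odds) = 0.50000/1.5000 = 0.333.

Posterior probability ≈ 0.333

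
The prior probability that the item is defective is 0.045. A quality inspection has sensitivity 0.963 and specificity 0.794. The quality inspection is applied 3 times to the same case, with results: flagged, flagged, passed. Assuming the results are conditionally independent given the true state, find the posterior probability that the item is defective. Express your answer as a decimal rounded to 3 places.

Posterior P(H) ≈ 0.046

Let H be the event that the item is defective; start with P(H) = 0.045. P('flagged'|H) = 0.963, P('flagged'|¬H) = 0.206.
Update on result 1 ('flagged'): P(H) ← 0.963·0.0450 / (0.963·0.0450 + 0.206·0.9550) = 0.043335/0.24006 = 0.1805.
Update on result 2 ('flagged'): P(H) ← 0.963·0.1805 / (0.963·0.1805 + 0.206·0.8195) = 0.17383/0.34265 = 0.5073.
Update on result 3 ('passed'): P(H) ← 0.037·0.5073 / (0.037·0.5073 + 0.794·0.4927) = 0.018771/0.40995 = 0.0458.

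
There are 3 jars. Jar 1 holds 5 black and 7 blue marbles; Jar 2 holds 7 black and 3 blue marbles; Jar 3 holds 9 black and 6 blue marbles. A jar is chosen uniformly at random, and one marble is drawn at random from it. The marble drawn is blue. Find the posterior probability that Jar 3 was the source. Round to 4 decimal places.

P(blue|Jar 1) = 0.5833; P(blue|Jar 2) = 0.3; P(blue|Jar 3) = 0.4.
Prior × likelihood for each source: 0.333333·0.5833=0.1944, 0.333333·0.3=0.1000, 0.333333·0.4=0.1333. Summing gives P(blue) = 0.42778.
P(Jar 3 | blue) = 0.1333 / 0.42778 = 0.3117.

Posterior probability ≈ 0.3117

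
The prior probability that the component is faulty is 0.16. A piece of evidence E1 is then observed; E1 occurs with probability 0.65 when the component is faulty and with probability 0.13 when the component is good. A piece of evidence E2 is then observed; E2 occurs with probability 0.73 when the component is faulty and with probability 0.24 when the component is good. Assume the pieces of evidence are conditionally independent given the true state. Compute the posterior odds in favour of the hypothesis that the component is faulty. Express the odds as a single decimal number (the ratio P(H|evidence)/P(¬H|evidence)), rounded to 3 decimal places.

Posterior odds ≈ 2.897

Prior odds = 0.16/(1−0.16) = 0.19048. In log-odds, ln(0.19048) = -1.6582.
Add log likelihood ratios: ln(5.0000) + ln(3.0417) = 2.7218.
Posterior log-odds = 1.0636, so posterior odds = exp(1.0636) = 2.8968.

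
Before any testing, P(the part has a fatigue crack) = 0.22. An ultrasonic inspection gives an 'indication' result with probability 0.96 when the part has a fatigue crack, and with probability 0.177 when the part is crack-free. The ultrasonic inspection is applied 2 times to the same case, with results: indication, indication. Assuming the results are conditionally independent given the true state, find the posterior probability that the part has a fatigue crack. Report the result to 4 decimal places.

Let H be the event that the part has a fatigue crack; start with P(H) = 0.22. P('indication'|H) = 0.96, P('indication'|¬H) = 0.177.
Update on result 1 ('indication'): P(H) ← 0.96·0.2200 / (0.96·0.2200 + 0.177·0.7800) = 0.21120/0.34926 = 0.6047.
Update on result 2 ('indication'): P(H) ← 0.96·0.6047 / (0.96·0.6047 + 0.177·0.3953) = 0.58052/0.65049 = 0.8924.

Posterior P(H) ≈ 0.8924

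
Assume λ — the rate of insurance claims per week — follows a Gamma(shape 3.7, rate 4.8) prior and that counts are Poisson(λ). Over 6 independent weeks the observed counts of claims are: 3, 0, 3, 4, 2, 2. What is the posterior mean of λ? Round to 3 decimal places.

The Poisson likelihood adds the total count to the shape and the number of exposure periods to the rate. Here ∑xᵢ = 14 and n = 6, so shape 3.7→17.7 and rate 4.8→10.8.
Posterior mean = shape/rate = 17.7/10.8 = 1.639.

Posterior mean ≈ 1.639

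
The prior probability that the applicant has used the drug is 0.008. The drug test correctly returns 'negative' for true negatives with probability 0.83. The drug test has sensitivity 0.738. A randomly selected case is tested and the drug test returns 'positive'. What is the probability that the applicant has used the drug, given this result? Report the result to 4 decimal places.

P(H | E) ≈ 0.0338

Write H for 'the applicant has used the drug'. Prior odds H:¬H = 0.008/0.992 = 0.0080645. For the 'positive' outcome, the likelihood ratio is 0.738/0.17 = 4.3412.
Posterior odds = 0.0080645 × 4.3412 = 0.035009, so P(H|E) = 0.035009/(1+0.035009) = 0.0338.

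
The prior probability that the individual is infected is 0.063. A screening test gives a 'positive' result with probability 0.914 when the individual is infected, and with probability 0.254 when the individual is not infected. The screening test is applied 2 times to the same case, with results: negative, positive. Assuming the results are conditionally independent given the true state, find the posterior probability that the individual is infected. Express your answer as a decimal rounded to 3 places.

Posterior P(H) ≈ 0.027

With H the event that the individual is infected, the joint likelihood of the observed sequence is P(data|H) = 0.086·0.914 = 0.078604 and P(data|¬H) = 0.746·0.254 = 0.18948.
Bayes: P(H|data) = 0.063·0.078604 / (0.063·0.078604 + 0.937·0.18948) = 0.0049521/0.18250 = 0.0271.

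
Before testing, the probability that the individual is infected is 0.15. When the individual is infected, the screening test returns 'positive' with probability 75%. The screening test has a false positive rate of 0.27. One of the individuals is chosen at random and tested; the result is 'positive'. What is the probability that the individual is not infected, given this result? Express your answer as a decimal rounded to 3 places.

Let H be the event that the individual is infected. P(H) = 0.15, so P(¬H) = 0.85. With E the 'positive' result, P(E|H) = 0.75 and P(E|¬H) = 0.27.
P(E) = 0.75·0.15 + 0.27·0.85 = 0.11250 + 0.22950 = 0.34200.
By Bayes' theorem, P(H|E) = 0.11250 / 0.34200 = 0.329. Hence P(¬H|E) = 1 − 0.329 = 0.671.

P(¬H | E) ≈ 0.671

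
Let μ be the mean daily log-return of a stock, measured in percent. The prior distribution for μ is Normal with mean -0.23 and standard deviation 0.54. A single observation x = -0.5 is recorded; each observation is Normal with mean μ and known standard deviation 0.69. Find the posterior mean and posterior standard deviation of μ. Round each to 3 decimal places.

With known σ, the Normal prior is conjugate. Weight on the data is w = (n/σ²)/(n/σ² + 1/τ₀²) = 2.10040/(2.10040+3.42936) = 0.37984.
Posterior mean = w·x̄ + (1−w)·μ₀ = 0.37984·-0.5 + 0.62016·-0.23 = -0.333. Posterior variance = 1/(2.10040+3.42936) = 0.180840, so SD = 0.425.

Posterior mean ≈ -0.333; posterior SD ≈ 0.425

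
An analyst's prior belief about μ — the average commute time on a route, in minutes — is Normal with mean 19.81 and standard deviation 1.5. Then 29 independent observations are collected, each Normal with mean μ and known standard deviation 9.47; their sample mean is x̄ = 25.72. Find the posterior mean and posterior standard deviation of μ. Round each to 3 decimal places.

With known σ, the Normal prior is conjugate. Weight on the data is w = (n/σ²)/(n/σ² + 1/τ₀²) = 0.323369/(0.323369+0.444444) = 0.42116.
Posterior mean = w·x̄ + (1−w)·μ₀ = 0.42116·25.72 + 0.57884·19.81 = 22.299. Posterior variance = 1/(0.323369+0.444444) = 1.30240, so SD = 1.141.

Posterior mean ≈ 22.299; posterior SD ≈ 1.141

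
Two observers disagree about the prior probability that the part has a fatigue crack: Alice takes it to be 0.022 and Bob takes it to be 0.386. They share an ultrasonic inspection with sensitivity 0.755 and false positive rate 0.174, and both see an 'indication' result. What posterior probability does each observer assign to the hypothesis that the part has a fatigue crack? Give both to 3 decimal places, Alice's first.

The likelihood ratio for an 'indication' result is 0.755/0.174 = 4.3391.
Alice: prior odds 0.022/0.978 = 0.022495; posterior odds 0.097607; posterior probability 0.089.
Bob: prior odds 0.386/0.614 = 0.62866; posterior odds 2.7278; posterior probability 0.732.

Alice: 0.089; Bob: 0.732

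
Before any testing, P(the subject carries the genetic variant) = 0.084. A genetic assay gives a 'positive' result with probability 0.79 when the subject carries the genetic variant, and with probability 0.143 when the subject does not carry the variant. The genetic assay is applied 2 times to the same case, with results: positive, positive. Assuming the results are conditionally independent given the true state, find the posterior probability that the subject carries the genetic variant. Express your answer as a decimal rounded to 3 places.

Posterior P(H) ≈ 0.737

With H the event that the subject carries the genetic variant, the joint likelihood of the observed sequence is P(data|H) = 0.79·0.79 = 0.62410 and P(data|¬H) = 0.143·0.143 = 0.020449.
Bayes: P(H|data) = 0.084·0.62410 / (0.084·0.62410 + 0.916·0.020449) = 0.052424/0.071156 = 0.7368.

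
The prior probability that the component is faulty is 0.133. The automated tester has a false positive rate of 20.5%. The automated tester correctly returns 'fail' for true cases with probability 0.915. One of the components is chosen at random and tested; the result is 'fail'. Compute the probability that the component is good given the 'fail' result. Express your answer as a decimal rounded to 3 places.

P(¬H | E) ≈ 0.594

Write H for 'the component is faulty'. Prior odds H:¬H = 0.133/0.867 = 0.15340. For the 'fail' outcome, the likelihood ratio is 0.915/0.205 = 4.4634.
Posterior odds = 0.15340 × 4.4634 = 0.68470, so P(H|E) = 0.68470/(1+0.68470) = 0.406. Then P(¬H|E) = 1 − 0.406 = 0.594.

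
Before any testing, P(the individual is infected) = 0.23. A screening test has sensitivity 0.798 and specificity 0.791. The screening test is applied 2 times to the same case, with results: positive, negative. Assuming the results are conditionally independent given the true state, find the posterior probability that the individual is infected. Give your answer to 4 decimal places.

Posterior P(H) ≈ 0.2256

With H the event that the individual is infected, the joint likelihood of the observed sequence is P(data|H) = 0.798·0.202 = 0.16120 and P(data|¬H) = 0.209·0.791 = 0.16532.
Bayes: P(H|data) = 0.23·0.16120 / (0.23·0.16120 + 0.77·0.16532) = 0.037075/0.16437 = 0.2256.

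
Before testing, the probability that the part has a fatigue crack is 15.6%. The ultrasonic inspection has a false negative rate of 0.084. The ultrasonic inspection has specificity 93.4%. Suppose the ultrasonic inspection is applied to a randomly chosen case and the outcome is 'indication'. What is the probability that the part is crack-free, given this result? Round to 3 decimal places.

P(¬H | E) ≈ 0.280

Let H be the event that the part has a fatigue crack. P(H) = 0.156, so P(¬H) = 0.844. With E the 'indication' result, P(E|H) = 0.916 and P(E|¬H) = 0.066.
P(E) = 0.916·0.156 + 0.066·0.844 = 0.14290 + 0.055704 = 0.19860.
By Bayes' theorem, P(H|E) = 0.14290 / 0.19860 = 0.720. Hence P(¬H|E) = 1 − 0.720 = 0.280.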